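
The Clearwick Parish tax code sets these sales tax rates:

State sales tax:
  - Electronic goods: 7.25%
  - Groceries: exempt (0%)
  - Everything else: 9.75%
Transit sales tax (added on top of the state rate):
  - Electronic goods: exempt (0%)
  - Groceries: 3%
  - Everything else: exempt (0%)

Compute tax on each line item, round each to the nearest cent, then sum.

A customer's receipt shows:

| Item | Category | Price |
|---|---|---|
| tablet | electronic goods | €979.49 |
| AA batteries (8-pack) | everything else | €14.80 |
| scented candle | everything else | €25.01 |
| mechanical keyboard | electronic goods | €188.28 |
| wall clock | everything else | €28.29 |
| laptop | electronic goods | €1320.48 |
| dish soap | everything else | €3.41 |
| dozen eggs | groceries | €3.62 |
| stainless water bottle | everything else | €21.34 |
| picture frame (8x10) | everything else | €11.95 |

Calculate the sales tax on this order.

Tablet €979.49: electronic goods → 7.25% + 0% transit = 7.25% → €71.01
AA batteries (8-pack) €14.80: everything else → 9.75% + 0% transit = 9.75% → €1.44
Scented candle €25.01: everything else → 9.75% + 0% transit = 9.75% → €2.44
Mechanical keyboard €188.28: electronic goods → 7.25% + 0% transit = 7.25% → €13.65
Wall clock €28.29: everything else → 9.75% + 0% transit = 9.75% → €2.76
Laptop €1320.48: electronic goods → 7.25% + 0% transit = 7.25% → €95.73
Dish soap €3.41: everything else → 9.75% + 0% transit = 9.75% → €0.33
Dozen eggs €3.62: groceries → 0% + 3% transit = 3% → €0.11
Stainless water bottle €21.34: everything else → 9.75% + 0% transit = 9.75% → €2.08
Picture frame (8x10) €11.95: everything else → 9.75% + 0% transit = 9.75% → €1.17
Total tax = €71.01 + €1.44 + €2.44 + €13.65 + €2.76 + €95.73 + €0.33 + €0.11 + €2.08 + €1.17 = €190.72

€190.72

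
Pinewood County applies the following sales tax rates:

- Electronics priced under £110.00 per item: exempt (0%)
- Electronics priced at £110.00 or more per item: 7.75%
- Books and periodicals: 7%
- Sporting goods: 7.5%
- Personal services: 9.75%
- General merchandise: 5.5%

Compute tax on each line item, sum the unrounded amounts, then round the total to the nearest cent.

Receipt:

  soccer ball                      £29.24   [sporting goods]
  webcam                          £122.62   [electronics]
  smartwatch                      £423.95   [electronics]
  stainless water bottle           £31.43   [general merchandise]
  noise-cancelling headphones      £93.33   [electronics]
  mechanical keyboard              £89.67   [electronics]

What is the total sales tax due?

Soccer ball £29.24: sporting goods → 7.5% → £2.193
Webcam £122.62: electronics, £110.00 or more → 7.75% → £9.50305
Smartwatch £423.95: electronics, £110.00 or more → 7.75% → £32.856125
Stainless water bottle £31.43: general merchandise → 5.5% → £1.72865
Noise-cancelling headphones £93.33: electronics, under £110.00 → 0% → £0.00
Mechanical keyboard £89.67: electronics, under £110.00 → 0% → £0.00
Unrounded tax sum = £46.280825 → £46.28

£46.28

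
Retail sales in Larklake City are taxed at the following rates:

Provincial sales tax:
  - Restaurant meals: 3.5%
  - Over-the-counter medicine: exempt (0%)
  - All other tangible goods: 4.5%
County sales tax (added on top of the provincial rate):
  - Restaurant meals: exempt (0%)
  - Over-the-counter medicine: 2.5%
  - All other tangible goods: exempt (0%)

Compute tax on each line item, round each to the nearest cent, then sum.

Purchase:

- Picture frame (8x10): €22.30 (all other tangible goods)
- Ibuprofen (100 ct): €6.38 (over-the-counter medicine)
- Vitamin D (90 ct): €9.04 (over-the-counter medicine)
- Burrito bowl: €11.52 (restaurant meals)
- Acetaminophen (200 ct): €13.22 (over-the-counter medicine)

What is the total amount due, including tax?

Picture frame (8x10) €22.30: all other tangible goods → 4.5% + 0% county = 4.5% → €1.00
Ibuprofen (100 ct) €6.38: over-the-counter medicine → 0% + 2.5% county = 2.5% → €0.16
Vitamin D (90 ct) €9.04: over-the-counter medicine → 0% + 2.5% county = 2.5% → €0.23
Burrito bowl €11.52: restaurant meals → 3.5% + 0% county = 3.5% → €0.40
Acetaminophen (200 ct) €13.22: over-the-counter medicine → 0% + 2.5% county = 2.5% → €0.33
Subtotal = €62.46; tax = €2.12; total due = €64.58

€64.58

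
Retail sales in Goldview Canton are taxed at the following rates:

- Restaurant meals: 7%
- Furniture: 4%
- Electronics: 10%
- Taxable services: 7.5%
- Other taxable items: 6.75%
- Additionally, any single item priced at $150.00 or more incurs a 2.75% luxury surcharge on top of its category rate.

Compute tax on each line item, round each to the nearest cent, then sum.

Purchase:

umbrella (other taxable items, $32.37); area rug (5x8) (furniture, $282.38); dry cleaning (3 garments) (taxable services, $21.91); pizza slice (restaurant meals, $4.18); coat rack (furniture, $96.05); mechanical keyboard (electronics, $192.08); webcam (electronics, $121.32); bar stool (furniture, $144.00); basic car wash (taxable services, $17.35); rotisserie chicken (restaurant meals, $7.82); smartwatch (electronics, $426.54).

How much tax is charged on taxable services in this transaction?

Dry cleaning (3 garments) $21.91: taxable services → 7.5% → $1.64
Basic car wash $17.35: taxable services → 7.5% → $1.30
Tax on taxable services = $1.64 + $1.30 = $2.94

$2.94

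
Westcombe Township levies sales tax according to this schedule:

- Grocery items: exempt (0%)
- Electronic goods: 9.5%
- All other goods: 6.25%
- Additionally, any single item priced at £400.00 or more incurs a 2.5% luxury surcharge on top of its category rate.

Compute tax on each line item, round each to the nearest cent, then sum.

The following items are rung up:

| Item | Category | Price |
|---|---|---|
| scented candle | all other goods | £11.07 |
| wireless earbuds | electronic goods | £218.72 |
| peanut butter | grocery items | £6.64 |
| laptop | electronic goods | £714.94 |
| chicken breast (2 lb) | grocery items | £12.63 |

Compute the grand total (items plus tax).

Scented candle £11.07: all other goods → 6.25% → £0.69
Wireless earbuds £218.72: electronic goods → 9.5% → £20.78
Peanut butter £6.64: grocery items → 0% → £0.00
Laptop £714.94: electronic goods → 9.5% + 2.5% surcharge = 12% → £85.79
Chicken breast (2 lb) £12.63: grocery items → 0% → £0.00
Subtotal = £964.00; tax = £107.26; total due = £1071.26

£1071.26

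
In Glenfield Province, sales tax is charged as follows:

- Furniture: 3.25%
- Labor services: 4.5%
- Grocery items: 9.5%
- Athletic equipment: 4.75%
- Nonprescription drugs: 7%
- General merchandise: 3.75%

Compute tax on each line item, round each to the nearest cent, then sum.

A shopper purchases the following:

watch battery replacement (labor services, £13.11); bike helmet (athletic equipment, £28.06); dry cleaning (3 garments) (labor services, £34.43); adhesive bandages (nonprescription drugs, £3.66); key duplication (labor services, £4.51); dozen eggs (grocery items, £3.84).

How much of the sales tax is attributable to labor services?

£2.34

Watch battery replacement £13.11: labor services → 4.5% → £0.59
Dry cleaning (3 garments) £34.43: labor services → 4.5% → £1.55
Key duplication £4.51: labor services → 4.5% → £0.20
Tax on labor services = £0.59 + £1.55 + £0.20 = £2.34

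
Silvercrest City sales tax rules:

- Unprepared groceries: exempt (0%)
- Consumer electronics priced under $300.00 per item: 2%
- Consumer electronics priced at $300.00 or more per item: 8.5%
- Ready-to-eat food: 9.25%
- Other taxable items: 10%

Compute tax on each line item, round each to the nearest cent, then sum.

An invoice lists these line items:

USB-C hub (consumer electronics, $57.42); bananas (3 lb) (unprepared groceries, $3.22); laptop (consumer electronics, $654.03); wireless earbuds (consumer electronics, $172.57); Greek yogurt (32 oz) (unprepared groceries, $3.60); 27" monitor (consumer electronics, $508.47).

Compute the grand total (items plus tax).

$1502.72

USB-C hub $57.42: consumer electronics, under $300.00 → 2% → $1.15
Bananas (3 lb) $3.22: unprepared groceries → 0% → $0.00
Laptop $654.03: consumer electronics, $300.00 or more → 8.5% → $55.59
Wireless earbuds $172.57: consumer electronics, under $300.00 → 2% → $3.45
Greek yogurt (32 oz) $3.60: unprepared groceries → 0% → $0.00
27" monitor $508.47: consumer electronics, $300.00 or more → 8.5% → $43.22
Subtotal = $1399.31; tax = $103.41; total due = $1502.72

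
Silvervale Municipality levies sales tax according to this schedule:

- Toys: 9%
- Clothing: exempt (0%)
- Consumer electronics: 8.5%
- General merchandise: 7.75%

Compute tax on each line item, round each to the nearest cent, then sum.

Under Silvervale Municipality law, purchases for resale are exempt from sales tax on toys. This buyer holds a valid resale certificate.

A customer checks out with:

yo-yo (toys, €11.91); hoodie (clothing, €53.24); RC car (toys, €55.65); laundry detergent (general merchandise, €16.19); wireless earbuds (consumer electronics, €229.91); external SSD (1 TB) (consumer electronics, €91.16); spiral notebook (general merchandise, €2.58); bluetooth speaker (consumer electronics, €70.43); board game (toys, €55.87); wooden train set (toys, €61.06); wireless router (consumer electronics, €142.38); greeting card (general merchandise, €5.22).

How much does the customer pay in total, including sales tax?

€842.83

Yo-yo €11.91: toys, buyer-exempt → 0% → €0.00
Hoodie €53.24: clothing → 0% → €0.00
RC car €55.65: toys, buyer-exempt → 0% → €0.00
Laundry detergent €16.19: general merchandise → 7.75% → €1.25
Wireless earbuds €229.91: consumer electronics → 8.5% → €19.54
External SSD (1 TB) €91.16: consumer electronics → 8.5% → €7.75
Spiral notebook €2.58: general merchandise → 7.75% → €0.20
Bluetooth speaker €70.43: consumer electronics → 8.5% → €5.99
Board game €55.87: toys, buyer-exempt → 0% → €0.00
Wooden train set €61.06: toys, buyer-exempt → 0% → €0.00
Wireless router €142.38: consumer electronics → 8.5% → €12.10
Greeting card €5.22: general merchandise → 7.75% → €0.40
Subtotal = €795.60; tax = €47.23; total due = €842.83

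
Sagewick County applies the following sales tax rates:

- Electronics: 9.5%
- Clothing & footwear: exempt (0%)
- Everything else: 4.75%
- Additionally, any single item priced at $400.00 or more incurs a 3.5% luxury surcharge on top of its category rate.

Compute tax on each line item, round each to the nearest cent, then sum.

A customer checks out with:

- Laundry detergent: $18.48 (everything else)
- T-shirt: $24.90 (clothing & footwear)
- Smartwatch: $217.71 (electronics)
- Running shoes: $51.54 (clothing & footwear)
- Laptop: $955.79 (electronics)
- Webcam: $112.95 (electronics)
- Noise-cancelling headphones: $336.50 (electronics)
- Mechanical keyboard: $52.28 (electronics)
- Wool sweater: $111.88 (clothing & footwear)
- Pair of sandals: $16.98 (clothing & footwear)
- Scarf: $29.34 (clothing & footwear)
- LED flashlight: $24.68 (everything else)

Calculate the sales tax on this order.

Laundry detergent $18.48: everything else → 4.75% → $0.88
T-shirt $24.90: clothing & footwear → 0% → $0.00
Smartwatch $217.71: electronics → 9.5% → $20.68
Running shoes $51.54: clothing & footwear → 0% → $0.00
Laptop $955.79: electronics → 9.5% + 3.5% surcharge = 13% → $124.25
Webcam $112.95: electronics → 9.5% → $10.73
Noise-cancelling headphones $336.50: electronics → 9.5% → $31.97
Mechanical keyboard $52.28: electronics → 9.5% → $4.97
Wool sweater $111.88: clothing & footwear → 0% → $0.00
Pair of sandals $16.98: clothing & footwear → 0% → $0.00
Scarf $29.34: clothing & footwear → 0% → $0.00
LED flashlight $24.68: everything else → 4.75% → $1.17
Total tax = $0.88 + $20.68 + $124.25 + $10.73 + $31.97 + $4.97 + $1.17 = $194.65

$194.65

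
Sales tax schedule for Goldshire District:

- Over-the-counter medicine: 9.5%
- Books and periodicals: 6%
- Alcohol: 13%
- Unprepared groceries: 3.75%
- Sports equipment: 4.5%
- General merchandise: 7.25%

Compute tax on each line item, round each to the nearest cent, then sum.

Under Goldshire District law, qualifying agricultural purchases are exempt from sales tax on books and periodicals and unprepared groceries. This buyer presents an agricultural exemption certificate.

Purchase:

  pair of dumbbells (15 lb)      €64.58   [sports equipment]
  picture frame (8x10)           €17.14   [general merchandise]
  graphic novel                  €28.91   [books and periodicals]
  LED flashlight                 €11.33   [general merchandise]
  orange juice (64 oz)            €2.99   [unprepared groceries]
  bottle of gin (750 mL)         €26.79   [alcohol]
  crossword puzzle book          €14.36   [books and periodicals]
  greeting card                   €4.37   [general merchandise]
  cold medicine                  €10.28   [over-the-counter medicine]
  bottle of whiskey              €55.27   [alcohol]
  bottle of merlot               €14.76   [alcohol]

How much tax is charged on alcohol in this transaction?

Bottle of gin (750 mL) €26.79: alcohol → 13% → €3.48
Bottle of whiskey €55.27: alcohol → 13% → €7.19
Bottle of merlot €14.76: alcohol → 13% → €1.92
Tax on alcohol = €3.48 + €7.19 + €1.92 = €12.59

€12.59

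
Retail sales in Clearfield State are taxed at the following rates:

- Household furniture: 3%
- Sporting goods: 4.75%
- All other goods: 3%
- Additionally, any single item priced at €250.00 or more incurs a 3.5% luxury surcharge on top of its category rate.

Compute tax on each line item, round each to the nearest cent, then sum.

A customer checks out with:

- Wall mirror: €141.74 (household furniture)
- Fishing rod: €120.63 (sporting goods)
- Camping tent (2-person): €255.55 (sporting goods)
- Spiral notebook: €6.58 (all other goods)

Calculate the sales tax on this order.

Wall mirror €141.74: household furniture → 3% → €4.25
Fishing rod €120.63: sporting goods → 4.75% → €5.73
Camping tent (2-person) €255.55: sporting goods → 4.75% + 3.5% surcharge = 8.25% → €21.08
Spiral notebook €6.58: all other goods → 3% → €0.20
Total tax = €4.25 + €5.73 + €21.08 + €0.20 = €31.26

€31.26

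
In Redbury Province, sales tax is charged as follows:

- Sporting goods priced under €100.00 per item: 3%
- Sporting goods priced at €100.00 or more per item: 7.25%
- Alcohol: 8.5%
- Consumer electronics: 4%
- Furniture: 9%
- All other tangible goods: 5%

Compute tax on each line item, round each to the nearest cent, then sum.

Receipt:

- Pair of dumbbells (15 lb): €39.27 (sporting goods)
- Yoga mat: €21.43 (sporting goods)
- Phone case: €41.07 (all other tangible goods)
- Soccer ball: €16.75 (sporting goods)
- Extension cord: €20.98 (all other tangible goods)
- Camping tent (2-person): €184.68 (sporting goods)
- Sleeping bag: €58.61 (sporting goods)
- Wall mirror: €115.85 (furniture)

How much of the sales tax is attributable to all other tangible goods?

Phone case €41.07: all other tangible goods → 5% → €2.05
Extension cord €20.98: all other tangible goods → 5% → €1.05
Tax on all other tangible goods = €2.05 + €1.05 = €3.10

€3.10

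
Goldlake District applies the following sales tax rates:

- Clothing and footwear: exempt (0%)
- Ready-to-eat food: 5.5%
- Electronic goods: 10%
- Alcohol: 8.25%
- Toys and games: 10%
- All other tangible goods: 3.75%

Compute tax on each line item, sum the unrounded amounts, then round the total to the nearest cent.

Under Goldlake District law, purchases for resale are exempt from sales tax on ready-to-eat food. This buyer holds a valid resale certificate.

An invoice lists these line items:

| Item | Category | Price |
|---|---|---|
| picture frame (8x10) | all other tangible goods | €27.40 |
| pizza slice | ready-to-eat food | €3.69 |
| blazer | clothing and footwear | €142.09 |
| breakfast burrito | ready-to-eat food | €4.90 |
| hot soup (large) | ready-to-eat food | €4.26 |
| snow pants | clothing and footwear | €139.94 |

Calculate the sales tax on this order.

€1.03

Picture frame (8x10) €27.40: all other tangible goods → 3.75% → €1.0275
Pizza slice €3.69: ready-to-eat food, buyer-exempt → 0% → €0.00
Blazer €142.09: clothing and footwear → 0% → €0.00
Breakfast burrito €4.90: ready-to-eat food, buyer-exempt → 0% → €0.00
Hot soup (large) €4.26: ready-to-eat food, buyer-exempt → 0% → €0.00
Snow pants €139.94: clothing and footwear → 0% → €0.00
Unrounded tax sum = €1.0275 → €1.03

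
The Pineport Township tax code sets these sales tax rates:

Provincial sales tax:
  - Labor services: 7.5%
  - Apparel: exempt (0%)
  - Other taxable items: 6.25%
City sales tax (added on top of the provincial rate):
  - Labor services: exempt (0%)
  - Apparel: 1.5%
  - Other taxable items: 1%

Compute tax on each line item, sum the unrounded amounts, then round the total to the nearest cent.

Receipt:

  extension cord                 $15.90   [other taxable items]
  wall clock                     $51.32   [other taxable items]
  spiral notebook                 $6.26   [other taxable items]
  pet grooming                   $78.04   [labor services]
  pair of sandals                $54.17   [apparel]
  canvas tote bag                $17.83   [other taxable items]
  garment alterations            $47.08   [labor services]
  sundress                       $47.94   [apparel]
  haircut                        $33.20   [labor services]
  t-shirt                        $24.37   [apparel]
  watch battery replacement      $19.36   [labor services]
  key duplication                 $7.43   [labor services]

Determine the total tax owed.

Extension cord $15.90: other taxable items → 6.25% + 1% city = 7.25% → $1.15275
Wall clock $51.32: other taxable items → 6.25% + 1% city = 7.25% → $3.7207
Spiral notebook $6.26: other taxable items → 6.25% + 1% city = 7.25% → $0.45385
Pet grooming $78.04: labor services → 7.5% + 0% city = 7.5% → $5.853
Pair of sandals $54.17: apparel → 0% + 1.5% city = 1.5% → $0.81255
Canvas tote bag $17.83: other taxable items → 6.25% + 1% city = 7.25% → $1.292675
Garment alterations $47.08: labor services → 7.5% + 0% city = 7.5% → $3.531
Sundress $47.94: apparel → 0% + 1.5% city = 1.5% → $0.7191
Haircut $33.20: labor services → 7.5% + 0% city = 7.5% → $2.49
T-shirt $24.37: apparel → 0% + 1.5% city = 1.5% → $0.36555
Watch battery replacement $19.36: labor services → 7.5% + 0% city = 7.5% → $1.452
Key duplication $7.43: labor services → 7.5% + 0% city = 7.5% → $0.55725
Unrounded tax sum = $22.400425 → $22.40

$22.40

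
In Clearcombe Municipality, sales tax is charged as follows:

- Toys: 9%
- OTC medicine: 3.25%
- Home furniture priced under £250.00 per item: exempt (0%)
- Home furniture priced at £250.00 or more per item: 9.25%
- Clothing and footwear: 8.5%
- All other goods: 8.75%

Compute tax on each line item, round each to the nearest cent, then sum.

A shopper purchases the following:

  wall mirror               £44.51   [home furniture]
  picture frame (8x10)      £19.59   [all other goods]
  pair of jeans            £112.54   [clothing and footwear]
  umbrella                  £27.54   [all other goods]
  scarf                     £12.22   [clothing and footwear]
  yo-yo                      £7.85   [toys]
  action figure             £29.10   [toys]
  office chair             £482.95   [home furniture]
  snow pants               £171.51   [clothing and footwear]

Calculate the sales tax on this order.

Wall mirror £44.51: home furniture, under £250.00 → 0% → £0.00
Picture frame (8x10) £19.59: all other goods → 8.75% → £1.71
Pair of jeans £112.54: clothing and footwear → 8.5% → £9.57
Umbrella £27.54: all other goods → 8.75% → £2.41
Scarf £12.22: clothing and footwear → 8.5% → £1.04
Yo-yo £7.85: toys → 9% → £0.71
Action figure £29.10: toys → 9% → £2.62
Office chair £482.95: home furniture, £250.00 or more → 9.25% → £44.67
Snow pants £171.51: clothing and footwear → 8.5% → £14.58
Total tax = £1.71 + £9.57 + £2.41 + £1.04 + £0.71 + £2.62 + £44.67 + £14.58 = £77.31

£77.31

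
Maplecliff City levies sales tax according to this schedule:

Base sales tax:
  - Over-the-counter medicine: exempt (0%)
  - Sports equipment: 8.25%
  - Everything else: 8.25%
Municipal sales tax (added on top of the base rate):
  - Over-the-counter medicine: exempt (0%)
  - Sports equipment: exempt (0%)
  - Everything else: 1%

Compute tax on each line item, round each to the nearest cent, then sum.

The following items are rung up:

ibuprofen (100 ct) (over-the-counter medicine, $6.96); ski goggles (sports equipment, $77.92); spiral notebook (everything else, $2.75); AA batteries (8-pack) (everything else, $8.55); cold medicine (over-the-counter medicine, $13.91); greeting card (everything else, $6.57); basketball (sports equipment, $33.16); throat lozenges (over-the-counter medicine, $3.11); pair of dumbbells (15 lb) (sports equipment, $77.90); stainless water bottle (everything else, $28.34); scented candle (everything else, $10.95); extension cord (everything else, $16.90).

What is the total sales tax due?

Ibuprofen (100 ct) $6.96: over-the-counter medicine → 0% + 0% municipal = 0% → $0.00
Ski goggles $77.92: sports equipment → 8.25% + 0% municipal = 8.25% → $6.43
Spiral notebook $2.75: everything else → 8.25% + 1% municipal = 9.25% → $0.25
AA batteries (8-pack) $8.55: everything else → 8.25% + 1% municipal = 9.25% → $0.79
Cold medicine $13.91: over-the-counter medicine → 0% + 0% municipal = 0% → $0.00
Greeting card $6.57: everything else → 8.25% + 1% municipal = 9.25% → $0.61
Basketball $33.16: sports equipment → 8.25% + 0% municipal = 8.25% → $2.74
Throat lozenges $3.11: over-the-counter medicine → 0% + 0% municipal = 0% → $0.00
Pair of dumbbells (15 lb) $77.90: sports equipment → 8.25% + 0% municipal = 8.25% → $6.43
Stainless water bottle $28.34: everything else → 8.25% + 1% municipal = 9.25% → $2.62
Scented candle $10.95: everything else → 8.25% + 1% municipal = 9.25% → $1.01
Extension cord $16.90: everything else → 8.25% + 1% municipal = 9.25% → $1.56
Total tax = $6.43 + $0.25 + $0.79 + $0.61 + $2.74 + $6.43 + $2.62 + $1.01 + $1.56 = $22.44

$22.44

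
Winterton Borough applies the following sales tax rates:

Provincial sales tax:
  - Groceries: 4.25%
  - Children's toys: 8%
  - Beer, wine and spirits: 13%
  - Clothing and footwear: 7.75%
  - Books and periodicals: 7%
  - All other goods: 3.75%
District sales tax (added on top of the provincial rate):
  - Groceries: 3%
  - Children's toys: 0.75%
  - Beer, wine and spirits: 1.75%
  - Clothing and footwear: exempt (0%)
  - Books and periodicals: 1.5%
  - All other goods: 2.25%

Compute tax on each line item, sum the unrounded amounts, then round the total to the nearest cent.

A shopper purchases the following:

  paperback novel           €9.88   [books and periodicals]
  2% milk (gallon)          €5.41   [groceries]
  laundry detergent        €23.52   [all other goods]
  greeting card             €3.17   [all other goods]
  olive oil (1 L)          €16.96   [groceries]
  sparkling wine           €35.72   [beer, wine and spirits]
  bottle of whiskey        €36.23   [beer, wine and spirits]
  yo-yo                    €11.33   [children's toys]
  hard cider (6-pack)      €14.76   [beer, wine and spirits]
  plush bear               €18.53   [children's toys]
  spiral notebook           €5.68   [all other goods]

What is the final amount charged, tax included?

€201.00

Paperback novel €9.88: books and periodicals → 7% + 1.5% district = 8.5% → €0.8398
2% milk (gallon) €5.41: groceries → 4.25% + 3% district = 7.25% → €0.392225
Laundry detergent €23.52: all other goods → 3.75% + 2.25% district = 6% → €1.4112
Greeting card €3.17: all other goods → 3.75% + 2.25% district = 6% → €0.1902
Olive oil (1 L) €16.96: groceries → 4.25% + 3% district = 7.25% → €1.2296
Sparkling wine €35.72: beer, wine and spirits → 13% + 1.75% district = 14.75% → €5.2687
Bottle of whiskey €36.23: beer, wine and spirits → 13% + 1.75% district = 14.75% → €5.343925
Yo-yo €11.33: children's toys → 8% + 0.75% district = 8.75% → €0.991375
Hard cider (6-pack) €14.76: beer, wine and spirits → 13% + 1.75% district = 14.75% → €2.1771
Plush bear €18.53: children's toys → 8% + 0.75% district = 8.75% → €1.621375
Spiral notebook €5.68: all other goods → 3.75% + 2.25% district = 6% → €0.3408
Subtotal = €181.19; unrounded tax = €19.8063 → €19.81; total due = €201.00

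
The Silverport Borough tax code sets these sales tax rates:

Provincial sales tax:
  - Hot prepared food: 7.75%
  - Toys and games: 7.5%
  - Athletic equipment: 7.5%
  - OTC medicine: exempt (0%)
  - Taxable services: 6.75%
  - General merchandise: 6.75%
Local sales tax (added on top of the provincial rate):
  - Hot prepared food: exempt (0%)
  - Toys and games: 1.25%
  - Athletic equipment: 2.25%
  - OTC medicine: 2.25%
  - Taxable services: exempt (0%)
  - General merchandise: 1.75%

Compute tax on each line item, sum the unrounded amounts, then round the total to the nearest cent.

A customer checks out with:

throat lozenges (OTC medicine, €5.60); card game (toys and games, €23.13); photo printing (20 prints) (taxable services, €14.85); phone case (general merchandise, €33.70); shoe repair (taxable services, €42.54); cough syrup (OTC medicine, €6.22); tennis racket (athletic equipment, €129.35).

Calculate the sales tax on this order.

€21.64

Throat lozenges €5.60: OTC medicine → 0% + 2.25% local = 2.25% → €0.126
Card game €23.13: toys and games → 7.5% + 1.25% local = 8.75% → €2.023875
Photo printing (20 prints) €14.85: taxable services → 6.75% + 0% local = 6.75% → €1.002375
Phone case €33.70: general merchandise → 6.75% + 1.75% local = 8.5% → €2.8645
Shoe repair €42.54: taxable services → 6.75% + 0% local = 6.75% → €2.87145
Cough syrup €6.22: OTC medicine → 0% + 2.25% local = 2.25% → €0.13995
Tennis racket €129.35: athletic equipment → 7.5% + 2.25% local = 9.75% → €12.611625
Unrounded tax sum = €21.639775 → €21.64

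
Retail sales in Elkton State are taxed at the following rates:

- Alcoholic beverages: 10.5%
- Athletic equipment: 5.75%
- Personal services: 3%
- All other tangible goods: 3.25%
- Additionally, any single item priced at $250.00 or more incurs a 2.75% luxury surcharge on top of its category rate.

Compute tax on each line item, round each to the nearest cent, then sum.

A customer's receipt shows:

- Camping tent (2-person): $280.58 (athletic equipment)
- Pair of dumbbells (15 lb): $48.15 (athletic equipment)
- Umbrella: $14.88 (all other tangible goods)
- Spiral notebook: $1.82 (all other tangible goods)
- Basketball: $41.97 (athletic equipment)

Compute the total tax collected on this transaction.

Camping tent (2-person) $280.58: athletic equipment → 5.75% + 2.75% surcharge = 8.5% → $23.85
Pair of dumbbells (15 lb) $48.15: athletic equipment → 5.75% → $2.77
Umbrella $14.88: all other tangible goods → 3.25% → $0.48
Spiral notebook $1.82: all other tangible goods → 3.25% → $0.06
Basketball $41.97: athletic equipment → 5.75% → $2.41
Total tax = $23.85 + $2.77 + $0.48 + $0.06 + $2.41 = $29.57

$29.57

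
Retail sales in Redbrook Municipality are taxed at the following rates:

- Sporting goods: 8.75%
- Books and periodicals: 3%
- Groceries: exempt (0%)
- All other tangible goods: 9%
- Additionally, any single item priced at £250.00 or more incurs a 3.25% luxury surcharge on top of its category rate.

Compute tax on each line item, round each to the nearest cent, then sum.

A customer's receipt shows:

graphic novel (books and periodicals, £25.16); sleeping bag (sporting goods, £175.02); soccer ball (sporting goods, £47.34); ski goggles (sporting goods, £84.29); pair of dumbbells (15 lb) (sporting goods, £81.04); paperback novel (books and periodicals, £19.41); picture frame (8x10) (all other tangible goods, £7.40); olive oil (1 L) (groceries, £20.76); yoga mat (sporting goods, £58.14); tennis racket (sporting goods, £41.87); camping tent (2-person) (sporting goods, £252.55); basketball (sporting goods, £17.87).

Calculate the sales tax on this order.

£76.54

Graphic novel £25.16: books and periodicals → 3% → £0.75
Sleeping bag £175.02: sporting goods → 8.75% → £15.31
Soccer ball £47.34: sporting goods → 8.75% → £4.14
Ski goggles £84.29: sporting goods → 8.75% → £7.38
Pair of dumbbells (15 lb) £81.04: sporting goods → 8.75% → £7.09
Paperback novel £19.41: books and periodicals → 3% → £0.58
Picture frame (8x10) £7.40: all other tangible goods → 9% → £0.67
Olive oil (1 L) £20.76: groceries → 0% → £0.00
Yoga mat £58.14: sporting goods → 8.75% → £5.09
Tennis racket £41.87: sporting goods → 8.75% → £3.66
Camping tent (2-person) £252.55: sporting goods → 8.75% + 3.25% surcharge = 12% → £30.31
Basketball £17.87: sporting goods → 8.75% → £1.56
Total tax = £0.75 + £15.31 + £4.14 + £7.38 + £7.09 + £0.58 + £0.67 + £5.09 + £3.66 + £30.31 + £1.56 = £76.54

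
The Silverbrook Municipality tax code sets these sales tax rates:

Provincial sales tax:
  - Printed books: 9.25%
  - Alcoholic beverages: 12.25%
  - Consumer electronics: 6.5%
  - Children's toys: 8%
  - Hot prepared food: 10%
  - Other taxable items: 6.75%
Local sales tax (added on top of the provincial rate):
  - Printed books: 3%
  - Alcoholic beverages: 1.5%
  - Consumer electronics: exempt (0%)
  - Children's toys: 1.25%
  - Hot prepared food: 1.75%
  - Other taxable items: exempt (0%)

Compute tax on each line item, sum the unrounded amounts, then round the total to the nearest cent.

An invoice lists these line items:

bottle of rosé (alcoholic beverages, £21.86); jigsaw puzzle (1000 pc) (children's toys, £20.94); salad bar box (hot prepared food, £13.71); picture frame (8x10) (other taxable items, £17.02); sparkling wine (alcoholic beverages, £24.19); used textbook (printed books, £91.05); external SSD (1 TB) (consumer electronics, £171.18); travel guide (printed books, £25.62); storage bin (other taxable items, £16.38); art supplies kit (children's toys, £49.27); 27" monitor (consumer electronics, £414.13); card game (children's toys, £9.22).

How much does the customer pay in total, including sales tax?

£944.45

Bottle of rosé £21.86: alcoholic beverages → 12.25% + 1.5% local = 13.75% → £3.00575
Jigsaw puzzle (1000 pc) £20.94: children's toys → 8% + 1.25% local = 9.25% → £1.93695
Salad bar box £13.71: hot prepared food → 10% + 1.75% local = 11.75% → £1.610925
Picture frame (8x10) £17.02: other taxable items → 6.75% + 0% local = 6.75% → £1.14885
Sparkling wine £24.19: alcoholic beverages → 12.25% + 1.5% local = 13.75% → £3.326125
Used textbook £91.05: printed books → 9.25% + 3% local = 12.25% → £11.153625
External SSD (1 TB) £171.18: consumer electronics → 6.5% + 0% local = 6.5% → £11.1267
Travel guide £25.62: printed books → 9.25% + 3% local = 12.25% → £3.13845
Storage bin £16.38: other taxable items → 6.75% + 0% local = 6.75% → £1.10565
Art supplies kit £49.27: children's toys → 8% + 1.25% local = 9.25% → £4.557475
27" monitor £414.13: consumer electronics → 6.5% + 0% local = 6.5% → £26.91845
Card game £9.22: children's toys → 8% + 1.25% local = 9.25% → £0.85285
Subtotal = £874.57; unrounded tax = £69.8818 → £69.88; total due = £944.45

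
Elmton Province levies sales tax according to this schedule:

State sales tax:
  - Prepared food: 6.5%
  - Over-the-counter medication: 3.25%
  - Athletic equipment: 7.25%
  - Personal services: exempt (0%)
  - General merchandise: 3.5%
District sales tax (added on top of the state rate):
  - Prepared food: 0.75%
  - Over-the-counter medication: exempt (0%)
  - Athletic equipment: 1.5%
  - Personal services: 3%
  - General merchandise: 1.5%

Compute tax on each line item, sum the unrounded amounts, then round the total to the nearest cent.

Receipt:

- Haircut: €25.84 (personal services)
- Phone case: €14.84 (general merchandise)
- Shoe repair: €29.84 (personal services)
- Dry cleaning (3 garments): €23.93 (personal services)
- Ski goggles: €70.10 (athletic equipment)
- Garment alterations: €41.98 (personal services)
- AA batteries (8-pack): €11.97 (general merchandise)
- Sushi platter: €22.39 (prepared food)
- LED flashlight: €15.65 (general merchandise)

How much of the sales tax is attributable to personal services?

€3.65

Haircut €25.84: personal services → 0% + 3% district = 3% → €0.7752
Shoe repair €29.84: personal services → 0% + 3% district = 3% → €0.8952
Dry cleaning (3 garments) €23.93: personal services → 0% + 3% district = 3% → €0.7179
Garment alterations €41.98: personal services → 0% + 3% district = 3% → €1.2594
Tax on personal services: unrounded sum = €3.6477 → €3.65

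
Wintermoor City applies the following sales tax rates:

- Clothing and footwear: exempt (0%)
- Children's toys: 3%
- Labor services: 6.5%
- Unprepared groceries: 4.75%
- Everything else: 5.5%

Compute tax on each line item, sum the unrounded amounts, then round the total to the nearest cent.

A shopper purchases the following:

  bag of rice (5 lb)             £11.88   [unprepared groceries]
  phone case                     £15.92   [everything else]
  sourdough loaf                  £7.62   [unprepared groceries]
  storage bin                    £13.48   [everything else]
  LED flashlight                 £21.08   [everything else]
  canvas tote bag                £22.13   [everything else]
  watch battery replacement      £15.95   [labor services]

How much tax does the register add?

£5.96

Bag of rice (5 lb) £11.88: unprepared groceries → 4.75% → £0.5643
Phone case £15.92: everything else → 5.5% → £0.8756
Sourdough loaf £7.62: unprepared groceries → 4.75% → £0.36195
Storage bin £13.48: everything else → 5.5% → £0.7414
LED flashlight £21.08: everything else → 5.5% → £1.1594
Canvas tote bag £22.13: everything else → 5.5% → £1.21715
Watch battery replacement £15.95: labor services → 6.5% → £1.03675
Unrounded tax sum = £5.95655 → £5.96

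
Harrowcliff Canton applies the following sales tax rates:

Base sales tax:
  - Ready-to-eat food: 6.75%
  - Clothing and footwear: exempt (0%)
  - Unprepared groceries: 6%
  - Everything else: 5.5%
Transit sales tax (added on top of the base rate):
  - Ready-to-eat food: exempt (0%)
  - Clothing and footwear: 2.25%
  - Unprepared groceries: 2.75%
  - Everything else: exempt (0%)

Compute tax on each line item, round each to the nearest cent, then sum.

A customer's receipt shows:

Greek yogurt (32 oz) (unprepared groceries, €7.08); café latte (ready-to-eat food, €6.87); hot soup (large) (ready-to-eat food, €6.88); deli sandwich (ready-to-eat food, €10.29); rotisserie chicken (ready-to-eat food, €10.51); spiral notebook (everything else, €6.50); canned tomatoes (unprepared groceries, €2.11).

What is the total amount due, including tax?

Greek yogurt (32 oz) €7.08: unprepared groceries → 6% + 2.75% transit = 8.75% → €0.62
Café latte €6.87: ready-to-eat food → 6.75% + 0% transit = 6.75% → €0.46
Hot soup (large) €6.88: ready-to-eat food → 6.75% + 0% transit = 6.75% → €0.46
Deli sandwich €10.29: ready-to-eat food → 6.75% + 0% transit = 6.75% → €0.69
Rotisserie chicken €10.51: ready-to-eat food → 6.75% + 0% transit = 6.75% → €0.71
Spiral notebook €6.50: everything else → 5.5% + 0% transit = 5.5% → €0.36
Canned tomatoes €2.11: unprepared groceries → 6% + 2.75% transit = 8.75% → €0.18
Subtotal = €50.24; tax = €3.48; total due = €53.72

€53.72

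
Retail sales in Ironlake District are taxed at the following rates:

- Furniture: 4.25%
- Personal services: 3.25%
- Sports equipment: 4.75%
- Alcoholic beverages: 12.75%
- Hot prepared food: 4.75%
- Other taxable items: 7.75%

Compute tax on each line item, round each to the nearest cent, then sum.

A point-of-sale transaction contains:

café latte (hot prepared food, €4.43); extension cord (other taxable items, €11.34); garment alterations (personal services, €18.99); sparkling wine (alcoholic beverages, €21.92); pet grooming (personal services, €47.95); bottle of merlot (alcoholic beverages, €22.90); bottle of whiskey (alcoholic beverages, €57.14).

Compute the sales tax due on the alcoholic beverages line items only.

Sparkling wine €21.92: alcoholic beverages → 12.75% → €2.79
Bottle of merlot €22.90: alcoholic beverages → 12.75% → €2.92
Bottle of whiskey €57.14: alcoholic beverages → 12.75% → €7.29
Tax on alcoholic beverages = €2.79 + €2.92 + €7.29 = €13.00

€13.00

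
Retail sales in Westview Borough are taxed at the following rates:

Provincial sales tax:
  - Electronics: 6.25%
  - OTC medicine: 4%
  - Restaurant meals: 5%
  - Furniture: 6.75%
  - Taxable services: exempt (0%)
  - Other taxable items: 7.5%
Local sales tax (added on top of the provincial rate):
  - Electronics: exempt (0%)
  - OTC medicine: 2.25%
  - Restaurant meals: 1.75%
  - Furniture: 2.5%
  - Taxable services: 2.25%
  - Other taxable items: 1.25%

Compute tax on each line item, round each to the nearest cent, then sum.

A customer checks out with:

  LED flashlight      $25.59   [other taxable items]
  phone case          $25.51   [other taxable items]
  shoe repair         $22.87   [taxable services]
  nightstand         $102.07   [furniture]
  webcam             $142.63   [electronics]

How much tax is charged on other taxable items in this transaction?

LED flashlight $25.59: other taxable items → 7.5% + 1.25% local = 8.75% → $2.24
Phone case $25.51: other taxable items → 7.5% + 1.25% local = 8.75% → $2.23
Tax on other taxable items = $2.24 + $2.23 = $4.47

$4.47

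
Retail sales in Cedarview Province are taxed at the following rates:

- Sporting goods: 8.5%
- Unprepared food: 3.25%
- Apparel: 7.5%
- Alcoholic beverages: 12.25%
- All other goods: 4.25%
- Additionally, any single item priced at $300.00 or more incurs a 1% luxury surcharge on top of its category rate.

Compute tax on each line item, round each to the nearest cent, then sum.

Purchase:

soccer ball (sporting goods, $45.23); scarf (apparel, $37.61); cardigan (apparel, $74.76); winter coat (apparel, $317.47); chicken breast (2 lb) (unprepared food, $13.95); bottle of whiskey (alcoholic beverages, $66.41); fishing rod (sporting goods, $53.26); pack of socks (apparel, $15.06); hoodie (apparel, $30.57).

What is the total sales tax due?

Soccer ball $45.23: sporting goods → 8.5% → $3.84
Scarf $37.61: apparel → 7.5% → $2.82
Cardigan $74.76: apparel → 7.5% → $5.61
Winter coat $317.47: apparel → 7.5% + 1% surcharge = 8.5% → $26.98
Chicken breast (2 lb) $13.95: unprepared food → 3.25% → $0.45
Bottle of whiskey $66.41: alcoholic beverages → 12.25% → $8.14
Fishing rod $53.26: sporting goods → 8.5% → $4.53
Pack of socks $15.06: apparel → 7.5% → $1.13
Hoodie $30.57: apparel → 7.5% → $2.29
Total tax = $3.84 + $2.82 + $5.61 + $26.98 + $0.45 + $8.14 + $4.53 + $1.13 + $2.29 = $55.79

$55.79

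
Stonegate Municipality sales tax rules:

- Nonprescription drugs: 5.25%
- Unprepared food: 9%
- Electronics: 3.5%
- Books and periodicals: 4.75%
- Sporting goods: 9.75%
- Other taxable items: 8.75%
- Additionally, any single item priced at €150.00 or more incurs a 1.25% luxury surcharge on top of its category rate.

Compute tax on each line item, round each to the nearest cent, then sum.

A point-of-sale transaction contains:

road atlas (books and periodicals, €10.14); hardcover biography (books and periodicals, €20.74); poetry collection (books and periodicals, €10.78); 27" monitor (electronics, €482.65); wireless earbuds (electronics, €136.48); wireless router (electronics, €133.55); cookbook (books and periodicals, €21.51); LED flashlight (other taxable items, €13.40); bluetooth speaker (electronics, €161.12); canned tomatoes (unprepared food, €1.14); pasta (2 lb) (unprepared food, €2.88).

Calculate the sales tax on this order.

€44.56

Road atlas €10.14: books and periodicals → 4.75% → €0.48
Hardcover biography €20.74: books and periodicals → 4.75% → €0.99
Poetry collection €10.78: books and periodicals → 4.75% → €0.51
27" monitor €482.65: electronics → 3.5% + 1.25% surcharge = 4.75% → €22.93
Wireless earbuds €136.48: electronics → 3.5% → €4.78
Wireless router €133.55: electronics → 3.5% → €4.67
Cookbook €21.51: books and periodicals → 4.75% → €1.02
LED flashlight €13.40: other taxable items → 8.75% → €1.17
Bluetooth speaker €161.12: electronics → 3.5% + 1.25% surcharge = 4.75% → €7.65
Canned tomatoes €1.14: unprepared food → 9% → €0.10
Pasta (2 lb) €2.88: unprepared food → 9% → €0.26
Total tax = €0.48 + €0.99 + €0.51 + €22.93 + €4.78 + €4.67 + €1.02 + €1.17 + €7.65 + €0.10 + €0.26 = €44.56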